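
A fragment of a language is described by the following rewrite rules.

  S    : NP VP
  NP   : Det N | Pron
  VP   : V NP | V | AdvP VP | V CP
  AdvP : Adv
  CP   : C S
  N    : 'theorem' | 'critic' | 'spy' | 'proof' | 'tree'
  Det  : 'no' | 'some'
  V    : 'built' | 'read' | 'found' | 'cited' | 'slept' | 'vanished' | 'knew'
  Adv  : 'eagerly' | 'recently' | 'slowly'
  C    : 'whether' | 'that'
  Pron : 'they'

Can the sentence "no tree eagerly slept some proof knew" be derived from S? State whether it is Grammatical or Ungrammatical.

Ungrammatical

For S → NP VP, the only prefix that parses as NP is 'no tree', but the remainder 'eagerly slept some proof knew' is not a VP under these rules.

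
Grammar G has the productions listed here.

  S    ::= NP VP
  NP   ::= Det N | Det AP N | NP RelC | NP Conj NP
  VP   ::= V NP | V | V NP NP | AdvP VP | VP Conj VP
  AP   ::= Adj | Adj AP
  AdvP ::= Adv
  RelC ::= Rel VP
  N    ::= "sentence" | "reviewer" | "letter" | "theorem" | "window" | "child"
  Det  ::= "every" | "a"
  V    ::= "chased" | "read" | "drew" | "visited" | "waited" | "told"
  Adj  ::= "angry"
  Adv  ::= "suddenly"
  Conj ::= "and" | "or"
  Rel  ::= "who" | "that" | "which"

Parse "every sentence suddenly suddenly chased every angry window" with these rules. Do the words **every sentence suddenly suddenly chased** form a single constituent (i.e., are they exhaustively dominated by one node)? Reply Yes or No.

[S [NP [Det every] [N sentence]] [VP [AdvP [Adv suddenly]] [VP [AdvP [Adv suddenly]] [VP [V chased] [NP [Det every] [AP [Adj angry]] [N window]]]]]]
The smallest constituent containing 'every sentence suddenly suddenly chased' is the S spanning 'every sentence suddenly suddenly chased every angry window'; no single node in the tree dominates exactly the given words.

No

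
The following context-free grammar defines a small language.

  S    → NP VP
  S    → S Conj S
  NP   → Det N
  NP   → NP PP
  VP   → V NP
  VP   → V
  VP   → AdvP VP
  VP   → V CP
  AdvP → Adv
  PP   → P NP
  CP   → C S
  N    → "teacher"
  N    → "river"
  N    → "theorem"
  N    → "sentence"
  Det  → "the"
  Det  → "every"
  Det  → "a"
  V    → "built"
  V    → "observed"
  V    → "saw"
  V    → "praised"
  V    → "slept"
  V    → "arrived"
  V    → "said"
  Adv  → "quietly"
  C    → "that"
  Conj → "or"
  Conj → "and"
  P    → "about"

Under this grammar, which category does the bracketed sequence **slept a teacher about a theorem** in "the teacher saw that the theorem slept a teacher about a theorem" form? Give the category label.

[S [NP [Det the] [N teacher]] [VP [V saw] [CP [C that] [S [NP [Det the] [N theorem]] [VP [V slept] [NP [NP [Det a] [N teacher]] [PP [P about] [NP [Det a] [N theorem]]]]]]]]]
The span 'slept a teacher about a theorem' is the VP node built by VP → V NP.

VP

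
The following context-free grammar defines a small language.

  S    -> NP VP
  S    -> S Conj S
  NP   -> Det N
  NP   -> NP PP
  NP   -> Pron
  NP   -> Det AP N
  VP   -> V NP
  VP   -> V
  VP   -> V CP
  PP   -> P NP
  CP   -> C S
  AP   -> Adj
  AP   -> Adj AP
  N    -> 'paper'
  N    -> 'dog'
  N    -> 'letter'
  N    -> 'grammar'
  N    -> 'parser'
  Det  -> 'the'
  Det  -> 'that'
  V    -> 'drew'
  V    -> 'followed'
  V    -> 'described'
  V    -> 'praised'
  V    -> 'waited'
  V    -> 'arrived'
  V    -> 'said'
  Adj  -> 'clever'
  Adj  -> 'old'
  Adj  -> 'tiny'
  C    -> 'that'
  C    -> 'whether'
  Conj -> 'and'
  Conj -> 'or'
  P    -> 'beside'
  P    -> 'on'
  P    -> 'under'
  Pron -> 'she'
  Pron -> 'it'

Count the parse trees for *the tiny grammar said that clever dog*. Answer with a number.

1

[S [NP [Det the] [AP [Adj tiny]] [N grammar]] [VP [V said] [NP [Det that] [AP [Adj clever]] [N dog]]]]
No rule offers an alternative attachment or grouping for any span, so this is the only derivation.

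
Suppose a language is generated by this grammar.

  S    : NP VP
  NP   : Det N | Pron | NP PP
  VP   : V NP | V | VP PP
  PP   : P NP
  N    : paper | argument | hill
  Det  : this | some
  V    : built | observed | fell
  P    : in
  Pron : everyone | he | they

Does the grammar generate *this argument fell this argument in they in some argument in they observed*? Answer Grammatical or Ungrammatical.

For S → NP VP, the only prefix that parses as NP is 'this argument', but the remainder 'fell this argument in they in some argument in they observed' is not a VP under these rules.

Ungrammatical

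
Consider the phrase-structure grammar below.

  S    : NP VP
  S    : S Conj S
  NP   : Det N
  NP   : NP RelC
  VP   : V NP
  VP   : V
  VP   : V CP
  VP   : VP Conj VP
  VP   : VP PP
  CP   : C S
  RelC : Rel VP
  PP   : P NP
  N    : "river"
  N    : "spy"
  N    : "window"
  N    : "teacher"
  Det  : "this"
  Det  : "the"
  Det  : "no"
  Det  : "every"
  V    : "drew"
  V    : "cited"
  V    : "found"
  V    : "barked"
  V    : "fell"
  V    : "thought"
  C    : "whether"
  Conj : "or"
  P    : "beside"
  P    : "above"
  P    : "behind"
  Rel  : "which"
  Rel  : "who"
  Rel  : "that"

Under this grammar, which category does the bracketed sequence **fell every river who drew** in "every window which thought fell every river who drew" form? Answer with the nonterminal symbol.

VP

[S [NP [NP [Det every] [N window]] [RelC [Rel which] [VP [V thought]]]] [VP [V fell] [NP [NP [Det every] [N river]] [RelC [Rel who] [VP [V drew]]]]]]
The span 'fell every river who drew' is the VP node built by VP → V NP.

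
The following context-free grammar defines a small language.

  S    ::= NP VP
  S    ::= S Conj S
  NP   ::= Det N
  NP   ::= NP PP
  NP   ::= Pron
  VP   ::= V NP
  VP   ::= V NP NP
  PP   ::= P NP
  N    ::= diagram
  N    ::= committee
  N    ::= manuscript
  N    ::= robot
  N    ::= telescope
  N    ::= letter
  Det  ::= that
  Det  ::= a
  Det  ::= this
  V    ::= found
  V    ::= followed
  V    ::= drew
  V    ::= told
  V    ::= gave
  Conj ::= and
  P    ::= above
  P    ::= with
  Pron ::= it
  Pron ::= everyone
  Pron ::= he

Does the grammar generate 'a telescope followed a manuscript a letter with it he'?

For S → NP VP, the only prefix that parses as NP is 'a telescope', but the remainder 'followed a manuscript a letter with it he' is not a VP under these rules. The alternative S rule S → S Conj S likewise has no satisfying split.

Ungrammatical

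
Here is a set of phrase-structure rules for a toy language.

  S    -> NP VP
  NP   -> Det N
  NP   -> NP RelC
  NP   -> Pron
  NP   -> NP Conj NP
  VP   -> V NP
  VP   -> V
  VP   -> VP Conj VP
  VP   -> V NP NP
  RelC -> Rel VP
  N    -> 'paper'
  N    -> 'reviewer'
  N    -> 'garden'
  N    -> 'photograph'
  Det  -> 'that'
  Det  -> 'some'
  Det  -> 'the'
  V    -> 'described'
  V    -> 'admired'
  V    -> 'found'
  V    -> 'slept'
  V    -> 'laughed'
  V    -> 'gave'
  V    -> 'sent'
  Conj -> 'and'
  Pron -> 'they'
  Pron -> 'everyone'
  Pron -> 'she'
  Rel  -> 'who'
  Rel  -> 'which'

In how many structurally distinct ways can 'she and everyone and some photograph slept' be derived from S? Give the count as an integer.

2

The two bracketings:
[S [NP [NP [Pron she]] [Conj and] [NP [NP [Pron everyone]] [Conj and] [NP [Det some] [N photograph]]]] [VP [V slept]]]
[S [NP [NP [NP [Pron she]] [Conj and] [NP [Pron everyone]]] [Conj and] [NP [Det some] [N photograph]]] [VP [V slept]]]
The trees differ in how a recursive rule is bracketed over the same span.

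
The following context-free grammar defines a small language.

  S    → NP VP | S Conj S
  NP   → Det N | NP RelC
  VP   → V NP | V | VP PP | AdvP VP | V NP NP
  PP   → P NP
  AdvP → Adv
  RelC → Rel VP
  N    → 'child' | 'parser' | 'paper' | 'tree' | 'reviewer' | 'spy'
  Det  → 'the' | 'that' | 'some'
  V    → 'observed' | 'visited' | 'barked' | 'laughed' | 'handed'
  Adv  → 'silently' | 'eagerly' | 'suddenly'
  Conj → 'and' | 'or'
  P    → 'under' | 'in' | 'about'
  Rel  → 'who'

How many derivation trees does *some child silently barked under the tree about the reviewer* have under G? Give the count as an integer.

3

Two of the 3 distinct bracketings:
[S [NP [Det some] [N child]] [VP [VP [VP [AdvP [Adv silently]] [VP [V barked]]] [PP [P under] [NP [Det the] [N tree]]]] [PP [P about] [NP [Det the] [N reviewer]]]]]
[S [NP [Det some] [N child]] [VP [VP [AdvP [Adv silently]] [VP [VP [V barked]] [PP [P under] [NP [Det the] [N tree]]]]] [PP [P about] [NP [Det the] [N reviewer]]]]]
The trees differ in how a recursive rule is bracketed over the same span.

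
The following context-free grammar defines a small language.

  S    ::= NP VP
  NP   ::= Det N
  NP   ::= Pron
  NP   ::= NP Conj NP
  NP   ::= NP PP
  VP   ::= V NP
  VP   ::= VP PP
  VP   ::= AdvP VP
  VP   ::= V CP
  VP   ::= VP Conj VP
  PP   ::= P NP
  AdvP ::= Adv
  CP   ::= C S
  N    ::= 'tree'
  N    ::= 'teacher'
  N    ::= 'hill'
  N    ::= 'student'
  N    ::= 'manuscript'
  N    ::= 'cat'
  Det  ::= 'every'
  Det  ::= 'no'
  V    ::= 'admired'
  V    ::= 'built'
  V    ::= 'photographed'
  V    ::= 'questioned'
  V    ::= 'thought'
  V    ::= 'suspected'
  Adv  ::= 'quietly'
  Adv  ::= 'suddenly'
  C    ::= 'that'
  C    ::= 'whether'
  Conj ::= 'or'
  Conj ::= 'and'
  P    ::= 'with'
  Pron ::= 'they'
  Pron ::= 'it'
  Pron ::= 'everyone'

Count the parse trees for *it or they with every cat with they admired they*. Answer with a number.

5

Two of the 5 distinct bracketings:
[S [NP [NP [Pron it]] [Conj or] [NP [NP [Pron they]] [PP [P with] [NP [NP [Det every] [N cat]] [PP [P with] [NP [Pron they]]]]]]] [VP [V admired] [NP [Pron they]]]]
[S [NP [NP [Pron it]] [Conj or] [NP [NP [NP [Pron they]] [PP [P with] [NP [Det every] [N cat]]]] [PP [P with] [NP [Pron they]]]]] [VP [V admired] [NP [Pron they]]]]
The trees differ in how a recursive rule is bracketed over the same span.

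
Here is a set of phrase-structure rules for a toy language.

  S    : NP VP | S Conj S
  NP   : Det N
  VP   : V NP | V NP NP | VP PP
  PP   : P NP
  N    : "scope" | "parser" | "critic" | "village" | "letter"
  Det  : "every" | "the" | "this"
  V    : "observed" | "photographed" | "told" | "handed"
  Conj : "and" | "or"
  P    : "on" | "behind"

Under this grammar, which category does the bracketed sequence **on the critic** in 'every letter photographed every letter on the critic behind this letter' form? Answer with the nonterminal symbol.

[S [NP [Det every] [N letter]] [VP [VP [VP [V photographed] [NP [Det every] [N letter]]] [PP [P on] [NP [Det the] [N critic]]]] [PP [P behind] [NP [Det this] [N letter]]]]]
The span 'on the critic' is the PP node built by PP → P NP.

PP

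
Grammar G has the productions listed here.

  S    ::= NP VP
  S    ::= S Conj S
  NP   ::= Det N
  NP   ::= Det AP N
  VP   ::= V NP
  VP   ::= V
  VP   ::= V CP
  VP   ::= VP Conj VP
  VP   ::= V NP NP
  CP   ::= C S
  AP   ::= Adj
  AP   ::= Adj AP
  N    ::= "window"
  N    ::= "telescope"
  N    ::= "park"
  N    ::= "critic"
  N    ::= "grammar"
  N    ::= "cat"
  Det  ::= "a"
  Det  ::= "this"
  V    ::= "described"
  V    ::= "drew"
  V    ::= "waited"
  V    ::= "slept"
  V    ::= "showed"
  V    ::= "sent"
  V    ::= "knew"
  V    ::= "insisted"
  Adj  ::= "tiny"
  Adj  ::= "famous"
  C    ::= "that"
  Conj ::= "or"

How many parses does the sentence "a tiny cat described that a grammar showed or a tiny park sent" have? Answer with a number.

2

The two bracketings:
[S [NP [Det a] [AP [Adj tiny]] [N cat]] [VP [V described] [CP [C that] [S [S [NP [Det a] [N grammar]] [VP [V showed]]] [Conj or] [S [NP [Det a] [AP [Adj tiny]] [N park]] [VP [V sent]]]]]]]
[S [S [NP [Det a] [AP [Adj tiny]] [N cat]] [VP [V described] [CP [C that] [S [NP [Det a] [N grammar]] [VP [V showed]]]]]] [Conj or] [S [NP [Det a] [AP [Adj tiny]] [N park]] [VP [V sent]]]]
The trees differ in how a recursive rule is bracketed over the same span.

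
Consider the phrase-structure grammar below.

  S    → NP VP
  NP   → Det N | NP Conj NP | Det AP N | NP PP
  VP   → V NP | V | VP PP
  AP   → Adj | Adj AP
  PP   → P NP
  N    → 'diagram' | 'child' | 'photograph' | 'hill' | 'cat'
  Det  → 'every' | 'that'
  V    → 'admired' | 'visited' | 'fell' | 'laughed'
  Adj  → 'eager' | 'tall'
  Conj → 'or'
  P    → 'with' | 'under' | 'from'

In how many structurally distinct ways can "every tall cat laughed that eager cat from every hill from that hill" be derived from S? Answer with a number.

Two of the 5 distinct bracketings:
[S [NP [Det every] [AP [Adj tall]] [N cat]] [VP [V laughed] [NP [NP [Det that] [AP [Adj eager]] [N cat]] [PP [P from] [NP [NP [Det every] [N hill]] [PP [P from] [NP [Det that] [N hill]]]]]]]]
[S [NP [Det every] [AP [Adj tall]] [N cat]] [VP [V laughed] [NP [NP [NP [Det that] [AP [Adj eager]] [N cat]] [PP [P from] [NP [Det every] [N hill]]]] [PP [P from] [NP [Det that] [N hill]]]]]]
The trees differ in how a recursive rule is bracketed over the same span.

5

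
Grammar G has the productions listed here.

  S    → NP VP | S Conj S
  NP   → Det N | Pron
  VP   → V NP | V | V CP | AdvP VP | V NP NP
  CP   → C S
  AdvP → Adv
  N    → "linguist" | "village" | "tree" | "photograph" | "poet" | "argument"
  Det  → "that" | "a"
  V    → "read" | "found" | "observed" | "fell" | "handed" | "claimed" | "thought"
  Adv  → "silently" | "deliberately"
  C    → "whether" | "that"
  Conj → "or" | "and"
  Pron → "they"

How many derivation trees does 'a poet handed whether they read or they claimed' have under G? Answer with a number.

2

The two bracketings:
[S [NP [Det a] [N poet]] [VP [V handed] [CP [C whether] [S [S [NP [Pron they]] [VP [V read]]] [Conj or] [S [NP [Pron they]] [VP [V claimed]]]]]]]
[S [S [NP [Det a] [N poet]] [VP [V handed] [CP [C whether] [S [NP [Pron they]] [VP [V read]]]]]] [Conj or] [S [NP [Pron they]] [VP [V claimed]]]]
The trees differ in how a recursive rule is bracketed over the same span.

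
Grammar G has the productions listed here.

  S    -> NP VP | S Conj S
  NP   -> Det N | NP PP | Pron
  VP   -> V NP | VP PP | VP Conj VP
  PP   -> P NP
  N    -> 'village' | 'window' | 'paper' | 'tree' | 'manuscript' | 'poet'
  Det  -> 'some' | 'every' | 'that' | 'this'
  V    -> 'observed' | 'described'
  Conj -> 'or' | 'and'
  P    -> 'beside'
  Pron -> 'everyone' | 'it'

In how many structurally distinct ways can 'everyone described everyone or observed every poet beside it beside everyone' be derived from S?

9

Two of the 9 distinct bracketings:
[S [NP [Pron everyone]] [VP [VP [VP [V described] [NP [Pron everyone]]] [Conj or] [VP [V observed] [NP [Det every] [N poet]]]] [PP [P beside] [NP [NP [Pron it]] [PP [P beside] [NP [Pron everyone]]]]]]]
[S [NP [Pron everyone]] [VP [VP [VP [VP [V described] [NP [Pron everyone]]] [Conj or] [VP [V observed] [NP [Det every] [N poet]]]] [PP [P beside] [NP [Pron it]]]] [PP [P beside] [NP [Pron everyone]]]]]
The difference turns on whether NP → NP PP is used at the relevant span, versus an alternative expansion of NP.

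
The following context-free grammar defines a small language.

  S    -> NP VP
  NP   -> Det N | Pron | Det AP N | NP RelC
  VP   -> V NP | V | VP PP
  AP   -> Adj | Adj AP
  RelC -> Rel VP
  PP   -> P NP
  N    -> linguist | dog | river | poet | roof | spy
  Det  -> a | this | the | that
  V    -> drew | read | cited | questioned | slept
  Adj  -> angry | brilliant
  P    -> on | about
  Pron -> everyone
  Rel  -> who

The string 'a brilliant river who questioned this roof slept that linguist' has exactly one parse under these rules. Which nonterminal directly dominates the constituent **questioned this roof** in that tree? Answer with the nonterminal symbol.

RelC

S
  NP
    NP
      Det: a
      AP
        Adj: brilliant
      N: river
    RelC
      Rel: who
      VP
        V: questioned
        NP
          Det: this
          N: roof
  VP
    V: slept
    NP
      Det: that
      N: linguist
The span 'questioned this roof' is the VP node built by VP → V NP.
Its mother is the RelC built by RelC → Rel VP.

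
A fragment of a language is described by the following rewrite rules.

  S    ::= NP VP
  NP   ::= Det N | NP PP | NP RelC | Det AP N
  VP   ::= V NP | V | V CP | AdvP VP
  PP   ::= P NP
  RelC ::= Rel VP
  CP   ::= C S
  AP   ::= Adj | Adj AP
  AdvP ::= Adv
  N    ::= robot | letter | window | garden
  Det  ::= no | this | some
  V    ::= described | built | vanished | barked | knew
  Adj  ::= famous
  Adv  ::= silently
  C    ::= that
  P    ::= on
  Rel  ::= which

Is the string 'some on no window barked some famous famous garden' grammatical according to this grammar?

A Det word can never sit immediately before a P word in any string this grammar generates, so the substring 'some on' rules out a derivation.

Ungrammatical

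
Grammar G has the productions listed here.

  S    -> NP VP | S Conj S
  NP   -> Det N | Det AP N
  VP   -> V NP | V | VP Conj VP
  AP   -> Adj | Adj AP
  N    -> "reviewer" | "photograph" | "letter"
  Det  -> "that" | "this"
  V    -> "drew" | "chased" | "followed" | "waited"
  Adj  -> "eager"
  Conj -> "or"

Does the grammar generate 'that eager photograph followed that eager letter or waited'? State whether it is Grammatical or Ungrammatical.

[S [NP [Det that] [AP [Adj eager]] [N photograph]] [VP [VP [V followed] [NP [Det that] [AP [Adj eager]] [N letter]]] [Conj or] [VP [V waited]]]]
Every word is introduced by a lexical rule and the phrasal rules combine the resulting categories into a single S.

Grammatical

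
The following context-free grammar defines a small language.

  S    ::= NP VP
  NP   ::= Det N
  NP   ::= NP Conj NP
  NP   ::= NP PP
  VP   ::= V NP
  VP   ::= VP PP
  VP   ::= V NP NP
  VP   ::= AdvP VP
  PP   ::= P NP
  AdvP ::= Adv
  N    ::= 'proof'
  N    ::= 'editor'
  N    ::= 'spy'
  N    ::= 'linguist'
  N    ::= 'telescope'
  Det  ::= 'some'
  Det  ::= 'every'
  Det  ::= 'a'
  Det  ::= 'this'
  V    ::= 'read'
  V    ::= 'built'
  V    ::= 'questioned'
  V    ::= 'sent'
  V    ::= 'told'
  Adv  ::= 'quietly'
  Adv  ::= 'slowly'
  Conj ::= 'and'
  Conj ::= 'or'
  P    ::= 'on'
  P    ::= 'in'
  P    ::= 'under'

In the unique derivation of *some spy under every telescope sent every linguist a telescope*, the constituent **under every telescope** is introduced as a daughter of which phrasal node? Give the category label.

NP

[S [NP [NP [Det some] [N spy]] [PP [P under] [NP [Det every] [N telescope]]]] [VP [V sent] [NP [Det every] [N linguist]] [NP [Det a] [N telescope]]]]
The span 'under every telescope' is the PP node built by PP → P NP.
Its mother is the NP built by NP → NP PP.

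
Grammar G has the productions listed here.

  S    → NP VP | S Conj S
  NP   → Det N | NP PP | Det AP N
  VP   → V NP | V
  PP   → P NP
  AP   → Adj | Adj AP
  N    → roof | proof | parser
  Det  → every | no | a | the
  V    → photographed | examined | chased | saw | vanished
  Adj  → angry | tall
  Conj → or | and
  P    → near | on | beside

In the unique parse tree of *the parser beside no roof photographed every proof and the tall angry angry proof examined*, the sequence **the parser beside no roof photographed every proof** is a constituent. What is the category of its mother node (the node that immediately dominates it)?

S
  S
    NP
      NP
        Det: the
        N: parser
      PP
        P: beside
        NP
          Det: no
          N: roof
    VP
      V: photographed
      NP
        Det: every
        N: proof
  Conj: and
  S
    NP
      Det: the
      AP
        Adj: tall
        AP
          Adj: angry
          AP
            Adj: angry
      N: proof
    VP
      V: examined
The span 'the parser beside no roof photographed every proof' is the S node built by S → NP VP.
Its mother is the S built by S → S Conj S.

S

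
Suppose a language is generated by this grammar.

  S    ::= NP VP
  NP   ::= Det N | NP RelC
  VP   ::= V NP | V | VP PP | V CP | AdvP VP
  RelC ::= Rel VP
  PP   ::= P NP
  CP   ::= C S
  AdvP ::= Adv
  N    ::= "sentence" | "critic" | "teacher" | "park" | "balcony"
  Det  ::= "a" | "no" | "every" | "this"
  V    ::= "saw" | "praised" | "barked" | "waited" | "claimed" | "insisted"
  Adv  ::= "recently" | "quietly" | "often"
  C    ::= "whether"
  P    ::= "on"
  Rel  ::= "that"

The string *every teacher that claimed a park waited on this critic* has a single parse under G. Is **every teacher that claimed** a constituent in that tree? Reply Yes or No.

[S [NP [NP [Det every] [N teacher]] [RelC [Rel that] [VP [V claimed] [NP [Det a] [N park]]]]] [VP [VP [V waited]] [PP [P on] [NP [Det this] [N critic]]]]]
The smallest constituent containing 'every teacher that claimed' is the NP spanning 'every teacher that claimed a park'; no single node in the tree dominates exactly the given words.

No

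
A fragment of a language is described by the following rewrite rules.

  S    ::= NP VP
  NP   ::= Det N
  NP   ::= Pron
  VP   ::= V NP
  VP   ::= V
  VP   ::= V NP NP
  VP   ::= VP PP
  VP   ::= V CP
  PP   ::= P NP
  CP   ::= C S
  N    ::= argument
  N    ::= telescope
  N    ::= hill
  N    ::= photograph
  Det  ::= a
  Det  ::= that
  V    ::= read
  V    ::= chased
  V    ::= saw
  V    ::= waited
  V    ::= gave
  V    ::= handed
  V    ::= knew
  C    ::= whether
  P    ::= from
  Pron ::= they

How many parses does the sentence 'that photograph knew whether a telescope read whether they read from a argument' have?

Two of the 3 distinct bracketings:
[S [NP [Det that] [N photograph]] [VP [VP [V knew] [CP [C whether] [S [NP [Det a] [N telescope]] [VP [V read] [CP [C whether] [S [NP [Pron they]] [VP [V read]]]]]]]] [PP [P from] [NP [Det a] [N argument]]]]]
[S [NP [Det that] [N photograph]] [VP [V knew] [CP [C whether] [S [NP [Det a] [N telescope]] [VP [VP [V read] [CP [C whether] [S [NP [Pron they]] [VP [V read]]]]] [PP [P from] [NP [Det a] [N argument]]]]]]]]
The trees differ in how a recursive rule is bracketed over the same span.

3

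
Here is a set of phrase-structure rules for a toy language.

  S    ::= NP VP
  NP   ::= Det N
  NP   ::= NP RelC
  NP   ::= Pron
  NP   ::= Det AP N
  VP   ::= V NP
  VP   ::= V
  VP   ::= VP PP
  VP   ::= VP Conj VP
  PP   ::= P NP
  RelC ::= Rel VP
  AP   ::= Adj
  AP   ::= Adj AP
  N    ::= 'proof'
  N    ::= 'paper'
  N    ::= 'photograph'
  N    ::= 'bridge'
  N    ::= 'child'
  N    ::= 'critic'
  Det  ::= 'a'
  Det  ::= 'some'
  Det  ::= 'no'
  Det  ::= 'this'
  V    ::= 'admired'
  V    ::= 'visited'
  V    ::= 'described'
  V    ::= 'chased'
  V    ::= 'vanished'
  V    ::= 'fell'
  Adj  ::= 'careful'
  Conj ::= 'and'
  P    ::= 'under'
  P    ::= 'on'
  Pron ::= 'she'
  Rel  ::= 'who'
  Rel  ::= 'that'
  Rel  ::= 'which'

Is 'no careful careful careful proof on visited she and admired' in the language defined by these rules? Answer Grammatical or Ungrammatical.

Ungrammatical

A P word can never sit immediately before a V word in any string this grammar generates, so the substring 'on visited' rules out a derivation.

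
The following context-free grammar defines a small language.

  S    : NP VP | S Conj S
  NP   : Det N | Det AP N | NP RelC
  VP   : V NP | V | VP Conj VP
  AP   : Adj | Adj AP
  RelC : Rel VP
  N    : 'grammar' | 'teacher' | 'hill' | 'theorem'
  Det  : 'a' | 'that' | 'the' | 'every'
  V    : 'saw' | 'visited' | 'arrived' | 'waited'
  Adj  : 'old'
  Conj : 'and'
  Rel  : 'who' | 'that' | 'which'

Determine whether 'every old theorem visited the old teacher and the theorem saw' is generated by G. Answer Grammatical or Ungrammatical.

S
  S
    NP
      Det: every
      AP
        Adj: old
      N: theorem
    VP
      V: visited
      NP
        Det: the
        AP
          Adj: old
        N: teacher
  Conj: and
  S
    NP
      Det: the
      N: theorem
    VP
      V: saw
Every word is introduced by a lexical rule and the phrasal rules combine the resulting categories into a single S.

Grammatical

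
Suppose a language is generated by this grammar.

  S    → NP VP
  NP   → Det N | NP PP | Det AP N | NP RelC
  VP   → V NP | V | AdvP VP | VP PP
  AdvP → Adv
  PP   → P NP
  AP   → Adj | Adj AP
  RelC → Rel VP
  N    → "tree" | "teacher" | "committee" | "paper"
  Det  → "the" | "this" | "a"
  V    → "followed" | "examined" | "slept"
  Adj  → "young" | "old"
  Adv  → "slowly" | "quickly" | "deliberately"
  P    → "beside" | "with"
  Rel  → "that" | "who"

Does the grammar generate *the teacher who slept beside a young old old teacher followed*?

Grammatical

[S [NP [NP [NP [Det the] [N teacher]] [RelC [Rel who] [VP [V slept]]]] [PP [P beside] [NP [Det a] [AP [Adj young] [AP [Adj old] [AP [Adj old]]]] [N teacher]]]] [VP [V followed]]]
Every word is introduced by a lexical rule and the phrasal rules combine the resulting categories into a single S.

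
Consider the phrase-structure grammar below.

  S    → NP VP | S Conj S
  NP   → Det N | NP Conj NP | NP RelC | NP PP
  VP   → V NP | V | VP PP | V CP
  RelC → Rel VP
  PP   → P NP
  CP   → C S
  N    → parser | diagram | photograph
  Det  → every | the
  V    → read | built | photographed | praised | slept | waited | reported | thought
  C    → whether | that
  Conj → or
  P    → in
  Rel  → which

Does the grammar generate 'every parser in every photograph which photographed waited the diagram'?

S
  NP
    NP
      NP
        Det: every
        N: parser
      PP
        P: in
        NP
          Det: every
          N: photograph
    RelC
      Rel: which
      VP
        V: photographed
  VP
    V: waited
    NP
      Det: the
      N: diagram
Every word is introduced by a lexical rule and the phrasal rules combine the resulting categories into a single S.

Grammatical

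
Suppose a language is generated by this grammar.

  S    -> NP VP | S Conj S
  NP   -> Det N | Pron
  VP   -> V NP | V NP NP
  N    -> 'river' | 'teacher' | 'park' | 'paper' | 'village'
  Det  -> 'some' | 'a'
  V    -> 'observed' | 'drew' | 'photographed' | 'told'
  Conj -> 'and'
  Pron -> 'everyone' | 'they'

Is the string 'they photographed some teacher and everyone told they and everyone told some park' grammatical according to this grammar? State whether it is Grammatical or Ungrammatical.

S
  S
    NP
      Pron: they
    VP
      V: photographed
      NP
        Det: some
        N: teacher
  Conj: and
  S
    S
      NP
        Pron: everyone
      VP
        V: told
        NP
          Pron: they
    Conj: and
    S
      NP
        Pron: everyone
      VP
        V: told
        NP
          Det: some
          N: park
Each bracket corresponds to one application of a listed rule, so the string is derivable from S.

Grammatical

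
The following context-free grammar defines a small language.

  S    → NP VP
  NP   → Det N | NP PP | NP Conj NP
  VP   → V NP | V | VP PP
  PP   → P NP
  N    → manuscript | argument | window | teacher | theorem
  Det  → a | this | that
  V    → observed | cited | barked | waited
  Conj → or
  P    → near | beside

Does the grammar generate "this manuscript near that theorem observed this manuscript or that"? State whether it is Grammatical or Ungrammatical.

For S → NP VP, every NP-prefix leaves a non-VP remainder: after 'this manuscript' the remainder is not a VP; after 'this manuscript near that theorem' the remainder is not a VP.

Ungrammatical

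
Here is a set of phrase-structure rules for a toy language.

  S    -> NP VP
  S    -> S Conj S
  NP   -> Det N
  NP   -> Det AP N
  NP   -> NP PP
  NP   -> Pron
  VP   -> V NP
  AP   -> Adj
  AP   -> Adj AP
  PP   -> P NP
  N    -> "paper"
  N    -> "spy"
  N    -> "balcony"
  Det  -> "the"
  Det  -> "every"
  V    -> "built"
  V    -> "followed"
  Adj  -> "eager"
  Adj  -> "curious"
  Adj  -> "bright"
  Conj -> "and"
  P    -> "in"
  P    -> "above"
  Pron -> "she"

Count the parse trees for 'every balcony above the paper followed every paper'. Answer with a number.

1

[S [NP [NP [Det every] [N balcony]] [PP [P above] [NP [Det the] [N paper]]]] [VP [V followed] [NP [Det every] [N paper]]]]
No rule offers an alternative attachment or grouping for any span, so this is the only derivation.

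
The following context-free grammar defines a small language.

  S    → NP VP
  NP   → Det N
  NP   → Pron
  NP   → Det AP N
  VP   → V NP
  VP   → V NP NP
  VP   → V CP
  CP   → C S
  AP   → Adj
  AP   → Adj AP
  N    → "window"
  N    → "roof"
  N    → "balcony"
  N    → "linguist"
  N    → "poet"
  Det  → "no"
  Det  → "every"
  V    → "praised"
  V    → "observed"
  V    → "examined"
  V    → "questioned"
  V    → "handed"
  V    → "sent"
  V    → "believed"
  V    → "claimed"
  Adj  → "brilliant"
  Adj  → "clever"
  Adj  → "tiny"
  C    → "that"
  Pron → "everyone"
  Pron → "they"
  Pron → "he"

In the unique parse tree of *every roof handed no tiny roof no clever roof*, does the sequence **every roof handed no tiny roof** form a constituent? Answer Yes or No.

No

[S [NP [Det every] [N roof]] [VP [V handed] [NP [Det no] [AP [Adj tiny]] [N roof]] [NP [Det no] [AP [Adj clever]] [N roof]]]]
The smallest constituent containing 'every roof handed no tiny roof' is the S spanning 'every roof handed no tiny roof no clever roof'; no single node in the tree dominates exactly the given words.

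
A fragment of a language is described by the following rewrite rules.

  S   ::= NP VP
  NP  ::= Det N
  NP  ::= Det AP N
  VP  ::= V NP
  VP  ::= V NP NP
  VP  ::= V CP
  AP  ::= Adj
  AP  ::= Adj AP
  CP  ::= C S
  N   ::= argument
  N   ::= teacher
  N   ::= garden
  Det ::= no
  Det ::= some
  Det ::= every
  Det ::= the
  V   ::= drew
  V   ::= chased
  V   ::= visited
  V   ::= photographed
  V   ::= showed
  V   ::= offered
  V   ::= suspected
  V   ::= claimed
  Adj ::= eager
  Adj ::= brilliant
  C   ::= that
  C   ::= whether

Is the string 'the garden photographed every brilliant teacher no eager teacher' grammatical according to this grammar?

S
  NP
    Det: the
    N: garden
  VP
    V: photographed
    NP
      Det: every
      AP
        Adj: brilliant
      N: teacher
    NP
      Det: no
      AP
        Adj: eager
      N: teacher
Every word is introduced by a lexical rule and the phrasal rules combine the resulting categories into a single S.

Grammatical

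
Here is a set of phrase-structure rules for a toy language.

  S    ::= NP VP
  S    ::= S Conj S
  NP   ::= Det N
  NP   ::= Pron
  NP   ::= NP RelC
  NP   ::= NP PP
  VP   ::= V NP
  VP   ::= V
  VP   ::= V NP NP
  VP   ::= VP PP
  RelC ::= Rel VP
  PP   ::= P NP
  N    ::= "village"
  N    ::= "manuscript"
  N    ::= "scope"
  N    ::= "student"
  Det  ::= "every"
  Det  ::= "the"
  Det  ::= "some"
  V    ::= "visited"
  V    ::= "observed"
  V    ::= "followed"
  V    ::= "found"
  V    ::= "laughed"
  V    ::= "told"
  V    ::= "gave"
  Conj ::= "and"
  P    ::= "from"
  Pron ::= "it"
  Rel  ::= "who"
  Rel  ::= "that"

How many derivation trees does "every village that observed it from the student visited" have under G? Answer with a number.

3

Two of the 3 distinct bracketings:
[S [NP [NP [Det every] [N village]] [RelC [Rel that] [VP [V observed] [NP [NP [Pron it]] [PP [P from] [NP [Det the] [N student]]]]]]] [VP [V visited]]]
[S [NP [NP [Det every] [N village]] [RelC [Rel that] [VP [VP [V observed] [NP [Pron it]]] [PP [P from] [NP [Det the] [N student]]]]]] [VP [V visited]]]
The difference turns on whether NP → NP PP is used at the relevant span, versus an alternative expansion of NP.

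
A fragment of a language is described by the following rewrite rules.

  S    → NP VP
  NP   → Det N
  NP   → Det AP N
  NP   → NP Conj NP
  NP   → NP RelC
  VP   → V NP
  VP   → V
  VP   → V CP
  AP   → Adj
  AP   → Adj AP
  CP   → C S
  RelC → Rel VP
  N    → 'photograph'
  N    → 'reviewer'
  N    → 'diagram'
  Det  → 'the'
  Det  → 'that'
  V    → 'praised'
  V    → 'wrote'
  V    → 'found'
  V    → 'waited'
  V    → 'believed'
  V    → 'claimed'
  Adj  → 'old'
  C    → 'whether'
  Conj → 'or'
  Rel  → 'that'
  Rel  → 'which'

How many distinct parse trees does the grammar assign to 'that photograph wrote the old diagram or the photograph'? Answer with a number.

[S [NP [Det that] [N photograph]] [VP [V wrote] [NP [NP [Det the] [AP [Adj old]] [N diagram]] [Conj or] [NP [Det the] [N photograph]]]]]
No rule offers an alternative attachment or grouping for any span, so this is the only derivation.

1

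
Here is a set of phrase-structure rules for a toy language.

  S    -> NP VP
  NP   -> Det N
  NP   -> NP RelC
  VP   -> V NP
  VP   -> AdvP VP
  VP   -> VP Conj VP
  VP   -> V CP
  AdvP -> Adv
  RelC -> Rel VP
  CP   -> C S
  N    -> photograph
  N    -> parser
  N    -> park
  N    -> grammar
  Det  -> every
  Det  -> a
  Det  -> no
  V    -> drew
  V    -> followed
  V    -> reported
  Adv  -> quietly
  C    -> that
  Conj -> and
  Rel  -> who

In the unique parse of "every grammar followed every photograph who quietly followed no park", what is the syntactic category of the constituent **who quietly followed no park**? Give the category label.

S
  NP
    Det: every
    N: grammar
  VP
    V: followed
    NP
      NP
        Det: every
        N: photograph
      RelC
        Rel: who
        VP
          AdvP
            Adv: quietly
          VP
            V: followed
            NP
              Det: no
              N: park
The span 'who quietly followed no park' is the RelC node built by RelC → Rel VP.

RelC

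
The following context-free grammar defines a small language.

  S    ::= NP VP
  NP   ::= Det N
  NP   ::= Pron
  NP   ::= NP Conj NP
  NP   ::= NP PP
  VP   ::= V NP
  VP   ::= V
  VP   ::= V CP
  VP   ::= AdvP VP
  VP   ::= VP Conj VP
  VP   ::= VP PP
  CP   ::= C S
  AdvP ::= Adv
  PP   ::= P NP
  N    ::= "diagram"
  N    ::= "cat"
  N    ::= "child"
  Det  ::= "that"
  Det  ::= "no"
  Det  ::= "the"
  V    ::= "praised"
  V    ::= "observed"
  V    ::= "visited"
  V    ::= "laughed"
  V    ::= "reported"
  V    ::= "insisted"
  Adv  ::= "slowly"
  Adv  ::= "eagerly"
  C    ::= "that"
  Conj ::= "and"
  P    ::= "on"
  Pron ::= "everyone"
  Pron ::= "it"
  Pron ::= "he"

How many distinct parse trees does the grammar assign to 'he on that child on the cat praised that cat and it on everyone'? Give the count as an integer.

Two of the 6 distinct bracketings:
[S [NP [NP [Pron he]] [PP [P on] [NP [NP [Det that] [N child]] [PP [P on] [NP [Det the] [N cat]]]]]] [VP [V praised] [NP [NP [Det that] [N cat]] [Conj and] [NP [NP [Pron it]] [PP [P on] [NP [Pron everyone]]]]]]]
[S [NP [NP [Pron he]] [PP [P on] [NP [NP [Det that] [N child]] [PP [P on] [NP [Det the] [N cat]]]]]] [VP [V praised] [NP [NP [NP [Det that] [N cat]] [Conj and] [NP [Pron it]]] [PP [P on] [NP [Pron everyone]]]]]]
The trees differ in how a recursive rule is bracketed over the same span.

6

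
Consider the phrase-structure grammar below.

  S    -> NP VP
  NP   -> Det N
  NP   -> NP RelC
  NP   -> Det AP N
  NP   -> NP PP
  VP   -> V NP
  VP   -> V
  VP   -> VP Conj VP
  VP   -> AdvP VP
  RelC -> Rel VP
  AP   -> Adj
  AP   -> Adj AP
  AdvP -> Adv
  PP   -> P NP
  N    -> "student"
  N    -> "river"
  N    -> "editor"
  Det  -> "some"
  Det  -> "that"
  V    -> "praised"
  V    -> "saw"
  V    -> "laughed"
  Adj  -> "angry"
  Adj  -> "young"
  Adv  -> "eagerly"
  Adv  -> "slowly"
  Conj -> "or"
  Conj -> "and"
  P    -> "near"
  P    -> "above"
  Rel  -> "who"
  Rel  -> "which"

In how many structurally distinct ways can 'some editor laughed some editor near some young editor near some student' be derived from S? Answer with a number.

The two bracketings:
[S [NP [Det some] [N editor]] [VP [V laughed] [NP [NP [Det some] [N editor]] [PP [P near] [NP [NP [Det some] [AP [Adj young]] [N editor]] [PP [P near] [NP [Det some] [N student]]]]]]]]
[S [NP [Det some] [N editor]] [VP [V laughed] [NP [NP [NP [Det some] [N editor]] [PP [P near] [NP [Det some] [AP [Adj young]] [N editor]]]] [PP [P near] [NP [Det some] [N student]]]]]]
The trees differ in how a recursive rule is bracketed over the same span.

2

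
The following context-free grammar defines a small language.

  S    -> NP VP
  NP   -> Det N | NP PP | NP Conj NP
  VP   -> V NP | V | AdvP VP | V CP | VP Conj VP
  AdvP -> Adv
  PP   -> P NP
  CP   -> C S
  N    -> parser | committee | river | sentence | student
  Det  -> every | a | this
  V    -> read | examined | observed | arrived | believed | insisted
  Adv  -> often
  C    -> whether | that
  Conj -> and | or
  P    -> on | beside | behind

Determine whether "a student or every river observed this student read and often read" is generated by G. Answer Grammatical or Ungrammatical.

For S → NP VP, every NP-prefix leaves a non-VP remainder: after 'a student' the remainder is not a VP; after 'a student or every river' the remainder is not a VP.

Ungrammatical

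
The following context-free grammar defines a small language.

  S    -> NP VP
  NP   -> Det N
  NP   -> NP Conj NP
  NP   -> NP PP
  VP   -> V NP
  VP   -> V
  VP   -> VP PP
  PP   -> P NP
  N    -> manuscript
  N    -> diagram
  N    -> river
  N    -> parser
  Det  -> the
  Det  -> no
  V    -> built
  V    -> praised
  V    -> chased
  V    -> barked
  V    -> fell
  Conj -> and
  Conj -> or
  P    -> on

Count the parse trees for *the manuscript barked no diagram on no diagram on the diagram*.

Two of the 5 distinct bracketings:
[S [NP [Det the] [N manuscript]] [VP [V barked] [NP [NP [Det no] [N diagram]] [PP [P on] [NP [NP [Det no] [N diagram]] [PP [P on] [NP [Det the] [N diagram]]]]]]]]
[S [NP [Det the] [N manuscript]] [VP [V barked] [NP [NP [NP [Det no] [N diagram]] [PP [P on] [NP [Det no] [N diagram]]]] [PP [P on] [NP [Det the] [N diagram]]]]]]
The trees differ in how a recursive rule is bracketed over the same span.

5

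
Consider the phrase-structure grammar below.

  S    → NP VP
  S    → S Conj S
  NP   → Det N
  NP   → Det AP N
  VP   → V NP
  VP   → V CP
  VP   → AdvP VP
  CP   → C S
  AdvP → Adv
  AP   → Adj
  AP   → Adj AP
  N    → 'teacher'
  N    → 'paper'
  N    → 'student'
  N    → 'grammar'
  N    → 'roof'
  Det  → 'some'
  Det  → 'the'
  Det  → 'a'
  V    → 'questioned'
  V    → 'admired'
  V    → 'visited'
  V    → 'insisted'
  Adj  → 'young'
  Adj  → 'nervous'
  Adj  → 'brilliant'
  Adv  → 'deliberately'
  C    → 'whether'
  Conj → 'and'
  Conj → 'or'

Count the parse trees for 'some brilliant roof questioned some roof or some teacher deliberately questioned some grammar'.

1

[S [S [NP [Det some] [AP [Adj brilliant]] [N roof]] [VP [V questioned] [NP [Det some] [N roof]]]] [Conj or] [S [NP [Det some] [N teacher]] [VP [AdvP [Adv deliberately]] [VP [V questioned] [NP [Det some] [N grammar]]]]]]
No rule offers an alternative attachment or grouping for any span, so this is the only derivation.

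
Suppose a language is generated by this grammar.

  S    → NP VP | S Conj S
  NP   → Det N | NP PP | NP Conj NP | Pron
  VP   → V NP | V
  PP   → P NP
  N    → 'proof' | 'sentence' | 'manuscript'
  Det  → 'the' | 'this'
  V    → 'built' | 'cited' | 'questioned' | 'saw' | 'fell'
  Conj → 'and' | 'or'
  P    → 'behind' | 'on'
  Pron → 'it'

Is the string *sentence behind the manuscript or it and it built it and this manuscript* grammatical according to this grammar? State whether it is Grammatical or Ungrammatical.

For S → NP VP, no prefix of the string parses as an NP. The alternative S rule S → S Conj S likewise has no satisfying split.

Ungrammatical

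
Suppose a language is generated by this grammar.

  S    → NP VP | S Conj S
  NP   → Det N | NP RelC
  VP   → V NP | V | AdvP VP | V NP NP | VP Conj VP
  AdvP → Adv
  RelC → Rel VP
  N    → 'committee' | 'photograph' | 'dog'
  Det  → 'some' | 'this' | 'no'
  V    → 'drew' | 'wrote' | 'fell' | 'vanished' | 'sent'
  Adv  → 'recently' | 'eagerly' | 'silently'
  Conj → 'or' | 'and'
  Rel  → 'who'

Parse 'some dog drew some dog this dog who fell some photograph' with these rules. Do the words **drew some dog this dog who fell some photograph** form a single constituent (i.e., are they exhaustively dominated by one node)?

[S [NP [Det some] [N dog]] [VP [V drew] [NP [Det some] [N dog]] [NP [NP [Det this] [N dog]] [RelC [Rel who] [VP [V fell] [NP [Det some] [N photograph]]]]]]]
The words 'drew some dog this dog who fell some photograph' are exhaustively dominated by a single VP node (built by VP → V NP NP), so they form a constituent.

Yes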